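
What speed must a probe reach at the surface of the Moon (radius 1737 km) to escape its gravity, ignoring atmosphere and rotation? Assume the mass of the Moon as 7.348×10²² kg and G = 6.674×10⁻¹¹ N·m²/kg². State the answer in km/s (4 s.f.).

v_esc ≈ 2.376 km/s

μ = GM = 6.674×10⁻¹¹ × 7.348×10²² = 4.904×10¹² m³/s².
r = R = 1.737×10⁶ m.
Escape speed v_esc = √(2μ/r) = √(2 × 4.904×10¹² / 1.737×10⁶) = √(5.647×10⁶) = 2376 m/s.
= 2.376 km/s.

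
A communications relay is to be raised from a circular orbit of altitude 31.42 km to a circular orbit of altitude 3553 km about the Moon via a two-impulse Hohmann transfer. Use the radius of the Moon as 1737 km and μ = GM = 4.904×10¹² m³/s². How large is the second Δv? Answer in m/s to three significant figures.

Δv ≈ 281 m/s

r₁ = 1737 + 31.42 = 1768.4 km = 1.7684×10⁶ m.
r₂ = 1737 + 3553 = 5290.0 km = 5.2900×10⁶ m.
Transfer ellipse a_t = (r₁ + r₂)/2 = 3.529×10⁶ m.
At r₁: circular v_c1 = √(μ/r₁) = 1665 m/s; transfer-perilune v_p = √[μ(2/r₁ − 1/a_t)] = 2039 m/s.
At r₂: circular v_c2 = √(μ/r₂) = 962.8 m/s; transfer-apolune v_a = √[μ(2/r₂ − 1/a_t)] = 681.6 m/s.
Δv₂ = v_c2 − v_a = 281.3 m/s.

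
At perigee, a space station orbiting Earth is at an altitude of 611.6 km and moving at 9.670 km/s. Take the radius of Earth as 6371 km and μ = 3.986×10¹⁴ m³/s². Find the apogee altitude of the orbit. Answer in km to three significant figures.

apogee altitude ≈ 25200 km

r_p = 6371 + 611.6 = 6982.6 km = 6.983×10⁶ m.
Specific energy ε = v²/2 − μ/r = -1.033×10⁷ J/kg, so a = −μ/(2ε) = 1.929×10⁷ m.
The apsides satisfy r_p + r_a = 2a, so the apogee radius is 2a − r_p = 3.160×10⁷ m = 31603 km.
Apogee altitude = 31603 − 6371 = 25232 km.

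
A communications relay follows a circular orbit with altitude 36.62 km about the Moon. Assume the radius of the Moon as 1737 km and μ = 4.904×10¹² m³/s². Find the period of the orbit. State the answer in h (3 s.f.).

T ≈ 1.86 h

r = 1737 + 36.62 = 1773.6 km = 1.7736×10⁶ m.
Kepler's third law: T = 2π√(r³/μ) = 2π√((1.774×10⁶)³ / 4.904×10¹²).
r³/μ = 1.138×10⁶ s², so T = 2π × 1.067×10³ = 6.702×10³ s.
Converting: 6.702×10³ s ÷ 3600 = 1.862 h.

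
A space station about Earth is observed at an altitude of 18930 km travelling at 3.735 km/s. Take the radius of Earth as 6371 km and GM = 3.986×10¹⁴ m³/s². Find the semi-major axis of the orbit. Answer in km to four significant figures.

r = 6371 + 18930 = 25301 km = 2.530×10⁷ m.
Vis-viva rearranged: 1/a = 2/r − v²/μ = 7.905×10⁻⁸ − 3.500×10⁻⁸ = 4.405×10⁻⁸ m⁻¹.
a = 2.270×10⁷ m = 22701 km.

a ≈ 22700 km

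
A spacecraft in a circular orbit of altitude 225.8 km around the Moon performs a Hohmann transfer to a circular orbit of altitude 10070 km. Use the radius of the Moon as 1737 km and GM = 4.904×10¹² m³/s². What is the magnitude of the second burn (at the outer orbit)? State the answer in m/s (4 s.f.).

Δv ≈ 300.4 m/s

r₁ = 1737 + 225.8 = 1962.8 km = 1.9628×10⁶ m.
r₂ = 1737 + 10070 = 11807 km = 1.1807×10⁷ m.
Transfer ellipse a_t = (r₁ + r₂)/2 = 6.885×10⁶ m.
At r₁: circular v_c1 = √(μ/r₁) = 1581 m/s; transfer-perilune v_p = √[μ(2/r₁ − 1/a_t)] = 2070 m/s.
At r₂: circular v_c2 = √(μ/r₂) = 644.5 m/s; transfer-apolune v_a = √[μ(2/r₂ − 1/a_t)] = 344.1 m/s.
Δv₂ = v_c2 − v_a = 300.4 m/s.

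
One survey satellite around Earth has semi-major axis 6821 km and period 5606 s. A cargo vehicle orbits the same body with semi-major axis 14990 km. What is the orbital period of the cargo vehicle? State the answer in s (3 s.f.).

Kepler's third law: T² ∝ a³, so T₂ = T₁ (a₂/a₁)^(3/2).
a₂/a₁ = 2.198, (a₂/a₁)^(3/2) = 3.258.
T₂ = 5606 × 3.258 = 18260 s.

T₂ ≈ 18300 s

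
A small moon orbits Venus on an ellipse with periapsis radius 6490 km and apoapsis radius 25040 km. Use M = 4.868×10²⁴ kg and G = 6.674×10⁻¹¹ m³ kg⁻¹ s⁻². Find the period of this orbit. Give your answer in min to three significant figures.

T ≈ 364 min

μ = GM = 6.674×10⁻¹¹ × 4.868×10²⁴ = 3.249×10¹⁴ m³/s².
Semi-major axis a = (r_p + r_a)/2 = (6490.0 + 25040)/2 = 15765 km = 1.576×10⁷ m.
By Kepler's third law T = 2π√(a³/μ) = 2π × 3.473×10³ = 2.182×10⁴ s.
= 363.7 min.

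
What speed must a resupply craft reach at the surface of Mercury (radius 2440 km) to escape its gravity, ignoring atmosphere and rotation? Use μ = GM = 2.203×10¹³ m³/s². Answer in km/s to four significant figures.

v_esc ≈ 4.249 km/s

r = R = 2.440×10⁶ m.
Escape speed v_esc = √(2μ/r) = √(2 × 2.203×10¹³ / 2.440×10⁶) = √(1.806×10⁷) = 4249 m/s.
= 4.249 km/s.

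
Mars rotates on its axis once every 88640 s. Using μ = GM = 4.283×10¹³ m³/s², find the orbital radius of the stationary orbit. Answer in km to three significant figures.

A synchronous orbit has period T, so by Kepler's third law a = (μT²/4π²)^(1/3).
μT²/4π² = 4.283×10¹³ × (8.864×10⁴)² / 39.48 = 8.524×10²¹ m³.
a = 2.043×10⁷ m = 20428 km.

r_sync ≈ 20400 km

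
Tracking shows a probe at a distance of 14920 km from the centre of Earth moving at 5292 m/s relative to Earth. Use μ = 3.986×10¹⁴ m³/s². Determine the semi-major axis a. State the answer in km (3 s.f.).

a ≈ 15700 km

r = 1.492×10⁷ m.
Vis-viva rearranged: 1/a = 2/r − v²/μ = 1.340×10⁻⁷ − 7.026×10⁻⁸ = 6.379×10⁻⁸ m⁻¹.
a = 1.568×10⁷ m = 15677 km.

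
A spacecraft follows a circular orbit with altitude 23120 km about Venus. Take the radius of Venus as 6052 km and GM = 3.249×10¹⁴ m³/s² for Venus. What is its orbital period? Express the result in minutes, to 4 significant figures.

T ≈ 915.4 minutes

r = 6052 + 23120 = 29172 km = 2.9172×10⁷ m.
Kepler's third law: T = 2π√(r³/μ) = 2π√((2.917×10⁷)³ / 3.249×10¹⁴).
r³/μ = 7.641×10⁷ s², so T = 2π × 8.741×10³ = 5.492×10⁴ s.
Converting: 5.492×10⁴ s ÷ 60.00 = 915.4 minutes.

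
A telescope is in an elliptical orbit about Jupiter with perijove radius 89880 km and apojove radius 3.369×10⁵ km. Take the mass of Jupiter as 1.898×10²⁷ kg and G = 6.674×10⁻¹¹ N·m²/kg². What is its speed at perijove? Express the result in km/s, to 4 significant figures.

v ≈ 47.17 km/s

μ = GM = 6.674×10⁻¹¹ × 1.898×10²⁷ = 1.267×10¹⁷ m³/s².
Semi-major axis a = (r_p + r_a)/2 = 2.1339×10⁵ km = 2.134×10⁸ m.
Vis-viva: v² = μ(2/r − 1/a) = 1.267×10¹⁷ × (2.225×10⁻⁸ − 4.686×10⁻⁹) = 2.225×10⁹ m²/s².
v = 47170 m/s = 47.17 km/s.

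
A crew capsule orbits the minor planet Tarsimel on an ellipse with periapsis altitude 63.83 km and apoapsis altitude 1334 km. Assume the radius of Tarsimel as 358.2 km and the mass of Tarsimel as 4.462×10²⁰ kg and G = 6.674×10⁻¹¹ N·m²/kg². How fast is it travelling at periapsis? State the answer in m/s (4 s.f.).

v ≈ 336.1 m/s

μ = GM = 6.674×10⁻¹¹ × 4.462×10²⁰ = 2.978×10¹⁰ m³/s².
r_p = 358.2 + 63.83 = 422.03 km = 4.2203×10⁵ m.
r_a = 358.2 + 1334 = 1692.2 km = 1.6922×10⁶ m.
Semi-major axis a = (r_p + r_a)/2 = 1057.1 km = 1.057×10⁶ m.
Vis-viva: v² = μ(2/r − 1/a) = 2.978×10¹⁰ × (4.739×10⁻⁶ − 9.460×10⁻⁷) = 1.130×10⁵ m²/s².
v = 336.1 m/s.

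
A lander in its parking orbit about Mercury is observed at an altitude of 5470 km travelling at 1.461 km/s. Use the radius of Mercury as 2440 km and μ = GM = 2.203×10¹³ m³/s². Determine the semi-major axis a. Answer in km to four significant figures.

a ≈ 6412 km

r = 2440 + 5470 = 7910.0 km = 7.910×10⁶ m.
Specific orbital energy ε = v²/2 − μ/r = (1461)²/2 − 2.203×10¹³/7.910×10⁶ = -1.718×10⁶ J/kg.
Since ε = −μ/(2a), a = −μ/(2ε) = 6.412×10⁶ m = 6412.2 km.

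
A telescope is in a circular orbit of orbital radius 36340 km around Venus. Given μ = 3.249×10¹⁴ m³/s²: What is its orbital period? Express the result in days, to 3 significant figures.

T ≈ 0.884 days

r = 36340 km = 3.634×10⁷ m.
Kepler's third law: T = 2π√(r³/μ) = 2π√((3.634×10⁷)³ / 3.249×10¹⁴).
r³/μ = 1.477×10⁸ s², so T = 2π × 1.215×10⁴ = 7.636×10⁴ s.
Converting: 7.636×10⁴ s ÷ 86400 = 0.8838 days.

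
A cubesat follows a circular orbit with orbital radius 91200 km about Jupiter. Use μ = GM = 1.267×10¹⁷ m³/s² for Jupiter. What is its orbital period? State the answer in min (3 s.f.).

T ≈ 256 min

r = 91200 km = 9.120×10⁷ m.
Kepler's third law: T = 2π√(r³/μ) = 2π√((9.120×10⁷)³ / 1.267×10¹⁷).
r³/μ = 5.987×10⁶ s², so T = 2π × 2.447×10³ = 1.537×10⁴ s.
Converting: 1.537×10⁴ s ÷ 60.00 = 256.2 min.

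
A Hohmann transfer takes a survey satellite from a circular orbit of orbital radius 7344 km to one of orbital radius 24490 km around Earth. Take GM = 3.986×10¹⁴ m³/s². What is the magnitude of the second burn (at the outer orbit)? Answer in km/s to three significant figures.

r₁ = 7344 km = 7.344×10⁶ m.
r₂ = 24490 km = 2.449×10⁷ m.
Transfer ellipse a_t = (r₁ + r₂)/2 = 1.592×10⁷ m.
At r₁: circular v_c1 = √(μ/r₁) = 7367 m/s; transfer-perigee v_p = √[μ(2/r₁ − 1/a_t)] = 9138 m/s.
At r₂: circular v_c2 = √(μ/r₂) = 4034 m/s; transfer-apogee v_a = √[μ(2/r₂ − 1/a_t)] = 2740 m/s.
Δv₂ = v_c2 − v_a = 1294 m/s.
= 1.294 km/s.

Δv ≈ 1.29 km/s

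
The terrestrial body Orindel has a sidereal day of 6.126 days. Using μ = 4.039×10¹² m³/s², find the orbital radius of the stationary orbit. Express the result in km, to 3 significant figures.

r_sync ≈ 30600 km

T = 6.126 days = 5.293×10⁵ s.
A synchronous orbit has period T, so by Kepler's third law a = (μT²/4π²)^(1/3).
μT²/4π² = 4.039×10¹² × (5.293×10⁵)² / 39.48 = 2.866×10²² m³.
a = 3.060×10⁷ m = 30603 km.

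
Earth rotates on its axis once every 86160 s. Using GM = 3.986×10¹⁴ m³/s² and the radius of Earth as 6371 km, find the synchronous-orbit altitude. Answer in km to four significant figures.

h_sync ≈ 35790 km

A synchronous orbit has period T, so by Kepler's third law a = (μT²/4π²)^(1/3).
μT²/4π² = 3.986×10¹⁴ × (8.616×10⁴)² / 39.48 = 7.495×10²² m³.
a = 4.216×10⁷ m = 42163 km.
Altitude h = a − R = 42163 − 6371 = 35792 km.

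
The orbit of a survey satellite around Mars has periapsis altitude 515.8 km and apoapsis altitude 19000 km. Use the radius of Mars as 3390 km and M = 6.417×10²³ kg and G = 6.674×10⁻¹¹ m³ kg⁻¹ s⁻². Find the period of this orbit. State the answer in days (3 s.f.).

T ≈ 0.53 days

μ = GM = 6.674×10⁻¹¹ × 6.417×10²³ = 4.283×10¹³ m³/s².
r_p = 3390 + 515.8 = 3905.8 km = 3.9058×10⁶ m.
r_a = 3390 + 19000 = 22390 km = 2.2390×10⁷ m.
Semi-major axis a = (r_p + r_a)/2 = (3905.8 + 22390)/2 = 13148 km = 1.315×10⁷ m.
By Kepler's third law T = 2π√(a³/μ) = 2π × 7.285×10³ = 4.577×10⁴ s.
= 0.5298 days.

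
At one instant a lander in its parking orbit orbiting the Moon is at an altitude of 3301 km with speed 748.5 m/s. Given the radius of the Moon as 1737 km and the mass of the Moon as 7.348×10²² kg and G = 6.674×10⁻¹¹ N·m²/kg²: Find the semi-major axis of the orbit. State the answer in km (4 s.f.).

μ = GM = 6.674×10⁻¹¹ × 7.348×10²² = 4.904×10¹² m³/s².
r = 1737 + 3301 = 5038.0 km = 5.038×10⁶ m.
Specific orbital energy ε = v²/2 − μ/r = (748.5)²/2 − 4.904×10¹²/5.038×10⁶ = -6.933×10⁵ J/kg.
Since ε = −μ/(2a), a = −μ/(2ε) = 3.537×10⁶ m = 3536.8 km.

a ≈ 3537 km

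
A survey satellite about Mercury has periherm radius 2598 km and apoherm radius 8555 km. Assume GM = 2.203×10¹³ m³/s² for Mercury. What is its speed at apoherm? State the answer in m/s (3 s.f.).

v ≈ 1100 m/s

Semi-major axis a = (r_p + r_a)/2 = 5576.5 km = 5.576×10⁶ m.
Vis-viva: v² = μ(2/r − 1/a) = 2.203×10¹³ × (2.338×10⁻⁷ − 1.793×10⁻⁷) = 1.200×10⁶ m²/s².
v = 1095 m/s.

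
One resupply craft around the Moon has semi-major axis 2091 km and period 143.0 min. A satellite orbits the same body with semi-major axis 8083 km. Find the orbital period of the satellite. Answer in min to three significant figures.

T₂ ≈ 1090 min

Kepler's third law: T² ∝ a³, so T₂ = T₁ (a₂/a₁)^(3/2).
a₂/a₁ = 3.866, (a₂/a₁)^(3/2) = 7.600.
T₂ = 143.0 × 7.600 = 1087 min.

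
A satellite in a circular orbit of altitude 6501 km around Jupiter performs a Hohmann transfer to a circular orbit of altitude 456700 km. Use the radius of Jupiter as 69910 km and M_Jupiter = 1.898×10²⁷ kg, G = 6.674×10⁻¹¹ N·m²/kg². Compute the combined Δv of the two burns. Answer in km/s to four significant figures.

Δv_total ≈ 20.80 km/s

μ = GM = 6.674×10⁻¹¹ × 1.898×10²⁷ = 1.267×10¹⁷ m³/s².
r₁ = 69910 + 6501 = 76411 km = 7.6411×10⁷ m.
r₂ = 69910 + 456700 = 526610 km = 5.2661×10⁸ m.
Transfer ellipse a_t = (r₁ + r₂)/2 = 3.015×10⁸ m.
At r₁: circular v_c1 = √(μ/r₁) = 40720 m/s; transfer-perijove v_p = √[μ(2/r₁ − 1/a_t)] = 53810 m/s.
Δv₁ = v_p − v_c1 = 13090 m/s.
At r₂: circular v_c2 = √(μ/r₂) = 15510 m/s; transfer-apojove v_a = √[μ(2/r₂ − 1/a_t)] = 7808 m/s.
Δv₂ = v_c2 − v_a = 7702 m/s.
Total Δv = Δv₁ + Δv₂ = 20800 m/s = 20.80 km/s.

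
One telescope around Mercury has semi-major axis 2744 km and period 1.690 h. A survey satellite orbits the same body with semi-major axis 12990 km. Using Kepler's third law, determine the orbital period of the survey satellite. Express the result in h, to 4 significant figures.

Kepler's third law: T² ∝ a³, so T₂ = T₁ (a₂/a₁)^(3/2).
a₂/a₁ = 4.734, (a₂/a₁)^(3/2) = 10.30.
T₂ = 1.690 × 10.30 = 17.41 h.

T₂ ≈ 17.41 h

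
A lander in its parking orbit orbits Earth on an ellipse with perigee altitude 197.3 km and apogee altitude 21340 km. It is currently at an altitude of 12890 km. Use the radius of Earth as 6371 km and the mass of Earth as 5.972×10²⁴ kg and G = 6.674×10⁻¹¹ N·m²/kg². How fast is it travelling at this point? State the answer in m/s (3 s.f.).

v ≈ 4260 m/s

μ = GM = 6.674×10⁻¹¹ × 5.972×10²⁴ = 3.986×10¹⁴ m³/s².
r_p = 6371 + 197.3 = 6568.3 km = 6.5683×10⁶ m.
r_a = 6371 + 21340 = 27711 km = 2.7711×10⁷ m.
r = 6371 + 12890 = 19261 km = 1.926×10⁷ m.
Semi-major axis a = (r_p + r_a)/2 = 17140 km = 1.714×10⁷ m.
Vis-viva: v² = μ(2/r − 1/a) = 3.986×10¹⁴ × (1.038×10⁻⁷ − 5.834×10⁻⁸) = 1.813×10⁷ m²/s².
v = 4258 m/s.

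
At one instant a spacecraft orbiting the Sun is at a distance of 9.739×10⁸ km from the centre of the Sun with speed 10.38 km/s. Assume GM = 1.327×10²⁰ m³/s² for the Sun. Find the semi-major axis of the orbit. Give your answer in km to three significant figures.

r = 9.739×10¹¹ m.
Specific orbital energy ε = v²/2 − μ/r = (10380)²/2 − 1.327×10²⁰/9.739×10¹¹ = -8.238×10⁷ J/kg.
Since ε = −μ/(2a), a = −μ/(2ε) = 8.054×10¹¹ m = 8.0537×10⁸ km.

a ≈ 8.05×10⁸ km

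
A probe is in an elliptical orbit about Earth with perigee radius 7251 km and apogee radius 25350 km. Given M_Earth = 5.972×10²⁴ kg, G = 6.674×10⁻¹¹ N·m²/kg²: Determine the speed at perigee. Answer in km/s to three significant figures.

v ≈ 9.25 km/s

μ = GM = 6.674×10⁻¹¹ × 5.972×10²⁴ = 3.986×10¹⁴ m³/s².
Semi-major axis a = (r_p + r_a)/2 = 16300 km = 1.630×10⁷ m.
Vis-viva: v² = μ(2/r − 1/a) = 3.986×10¹⁴ × (2.758×10⁻⁷ − 6.135×10⁻⁸) = 8.548×10⁷ m²/s².
v = 9246 m/s = 9.246 km/s.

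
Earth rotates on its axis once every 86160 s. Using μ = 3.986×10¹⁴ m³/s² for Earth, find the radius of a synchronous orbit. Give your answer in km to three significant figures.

A synchronous orbit has period T, so by Kepler's third law a = (μT²/4π²)^(1/3).
μT²/4π² = 3.986×10¹⁴ × (8.616×10⁴)² / 39.48 = 7.495×10²² m³.
a = 4.216×10⁷ m = 42163 km.

r_sync ≈ 42200 km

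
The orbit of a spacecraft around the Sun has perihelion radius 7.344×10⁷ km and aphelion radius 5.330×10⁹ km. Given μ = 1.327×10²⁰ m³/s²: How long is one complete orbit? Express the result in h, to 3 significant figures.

Semi-major axis a = (r_p + r_a)/2 = (7.3440×10⁷ + 5.3300×10⁹)/2 = 2.7017×10⁹ km = 2.702×10¹² m.
By Kepler's third law T = 2π√(a³/μ) = 2π × 3.855×10⁸ = 2.422×10⁹ s.
= 6.728×10⁵ h.

T ≈ 673000 h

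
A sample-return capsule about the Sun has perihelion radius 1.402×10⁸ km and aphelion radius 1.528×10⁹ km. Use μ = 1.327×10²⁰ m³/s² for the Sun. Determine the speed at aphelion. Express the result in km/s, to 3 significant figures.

Semi-major axis a = (r_p + r_a)/2 = 8.3410×10⁸ km = 8.341×10¹¹ m.
Vis-viva: v² = μ(2/r − 1/a) = 1.327×10²⁰ × (1.309×10⁻¹² − 1.199×10⁻¹²) = 1.460×10⁷ m²/s².
v = 3821 m/s = 3.821 km/s.

v ≈ 3.82 km/s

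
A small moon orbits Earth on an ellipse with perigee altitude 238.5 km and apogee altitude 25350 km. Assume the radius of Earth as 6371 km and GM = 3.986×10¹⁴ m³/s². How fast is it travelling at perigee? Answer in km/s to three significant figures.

r_p = 6371 + 238.5 = 6609.5 km = 6.6095×10⁶ m.
r_a = 6371 + 25350 = 31721 km = 3.1721×10⁷ m.
Semi-major axis a = (r_p + r_a)/2 = 19165 km = 1.917×10⁷ m.
Vis-viva: v² = μ(2/r − 1/a) = 3.986×10¹⁴ × (3.026×10⁻⁷ − 5.218×10⁻⁸) = 9.982×10⁷ m²/s².
v = 9991 m/s = 9.991 km/s.

v ≈ 9.99 km/s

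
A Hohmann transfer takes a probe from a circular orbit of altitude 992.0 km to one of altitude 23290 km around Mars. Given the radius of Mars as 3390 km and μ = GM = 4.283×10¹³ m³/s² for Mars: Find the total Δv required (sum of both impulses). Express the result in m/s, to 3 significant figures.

r₁ = 3390 + 992.0 = 4382.0 km = 4.3820×10⁶ m.
r₂ = 3390 + 23290 = 26680 km = 2.6680×10⁷ m.
Transfer ellipse a_t = (r₁ + r₂)/2 = 1.553×10⁷ m.
At r₁: circular v_c1 = √(μ/r₁) = 3126 m/s; transfer-periapsis v_p = √[μ(2/r₁ − 1/a_t)] = 4098 m/s.
Δv₁ = v_p − v_c1 = 971.3 m/s.
At r₂: circular v_c2 = √(μ/r₂) = 1267 m/s; transfer-apoapsis v_a = √[μ(2/r₂ − 1/a_t)] = 673.0 m/s.
Δv₂ = v_c2 − v_a = 594.0 m/s.
Total Δv = Δv₁ + Δv₂ = 1565 m/s.

Δv_total ≈ 1570 m/s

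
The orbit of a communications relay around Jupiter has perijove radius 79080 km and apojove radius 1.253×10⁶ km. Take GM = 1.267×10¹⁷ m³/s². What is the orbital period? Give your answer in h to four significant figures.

T ≈ 84.28 h

Semi-major axis a = (r_p + r_a)/2 = (79080 + 1.2530×10⁶)/2 = 6.6604×10⁵ km = 6.660×10⁸ m.
By Kepler's third law T = 2π√(a³/μ) = 2π × 4.829×10⁴ = 3.034×10⁵ s.
= 84.28 h.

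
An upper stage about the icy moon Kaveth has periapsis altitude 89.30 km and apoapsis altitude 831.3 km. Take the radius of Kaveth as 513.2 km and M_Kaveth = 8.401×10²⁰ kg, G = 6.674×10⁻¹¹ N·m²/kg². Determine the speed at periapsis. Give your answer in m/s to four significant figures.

μ = GM = 6.674×10⁻¹¹ × 8.401×10²⁰ = 5.607×10¹⁰ m³/s².
r_p = 513.2 + 89.30 = 602.50 km = 6.0250×10⁵ m.
r_a = 513.2 + 831.3 = 1344.5 km = 1.3445×10⁶ m.
Semi-major axis a = (r_p + r_a)/2 = 973.50 km = 9.735×10⁵ m.
Vis-viva: v² = μ(2/r − 1/a) = 5.607×10¹⁰ × (3.320×10⁻⁶ − 1.027×10⁻⁶) = 1.285×10⁵ m²/s².
v = 358.5 m/s.

v ≈ 358.5 m/s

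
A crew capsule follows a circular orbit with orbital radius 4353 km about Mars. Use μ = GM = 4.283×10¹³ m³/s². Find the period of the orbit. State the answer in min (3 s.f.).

T ≈ 145 min

r = 4353 km = 4.353×10⁶ m.
Kepler's third law: T = 2π√(r³/μ) = 2π√((4.353×10⁶)³ / 4.283×10¹³).
r³/μ = 1.926×10⁶ s², so T = 2π × 1.388×10³ = 8.719×10³ s.
Converting: 8.719×10³ s ÷ 60.00 = 145.3 min.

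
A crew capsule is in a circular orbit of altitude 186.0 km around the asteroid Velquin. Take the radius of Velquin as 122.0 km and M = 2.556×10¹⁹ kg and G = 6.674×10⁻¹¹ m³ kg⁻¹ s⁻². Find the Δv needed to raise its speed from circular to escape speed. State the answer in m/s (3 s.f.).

Δv ≈ 30.8 m/s

μ = GM = 6.674×10⁻¹¹ × 2.556×10¹⁹ = 1.706×10⁹ m³/s².
r = 122.0 + 186.0 = 308.00 km = 3.0800×10⁵ m.
Circular speed v_c = √(μ/r) = 74.42 m/s.
Escape speed v_esc = √(2μ/r) = √2 × v_c = 105.2 m/s.
Δv = v_esc − v_c = 30.83 m/s.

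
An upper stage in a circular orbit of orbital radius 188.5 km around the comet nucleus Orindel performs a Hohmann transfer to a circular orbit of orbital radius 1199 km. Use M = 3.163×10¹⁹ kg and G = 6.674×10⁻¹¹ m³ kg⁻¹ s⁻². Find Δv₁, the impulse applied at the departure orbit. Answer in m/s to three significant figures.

μ = GM = 6.674×10⁻¹¹ × 3.163×10¹⁹ = 2.111×10⁹ m³/s².
r₁ = 188.5 km = 1.885×10⁵ m.
r₂ = 1199 km = 1.199×10⁶ m.
Transfer ellipse a_t = (r₁ + r₂)/2 = 6.938×10⁵ m.
At r₁: circular v_c1 = √(μ/r₁) = 105.8 m/s; transfer-periapsis v_p = √[μ(2/r₁ − 1/a_t)] = 139.1 m/s.
Δv₁ = v_p − v_c1 = 33.30 m/s.

Δv ≈ 33.3 m/s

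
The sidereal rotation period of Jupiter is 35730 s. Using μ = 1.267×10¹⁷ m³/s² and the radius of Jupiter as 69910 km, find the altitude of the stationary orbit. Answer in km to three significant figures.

A synchronous orbit has period T, so by Kepler's third law a = (μT²/4π²)^(1/3).
μT²/4π² = 1.267×10¹⁷ × (3.573×10⁴)² / 39.48 = 4.097×10²⁴ m³.
a = 1.600×10⁸ m = 1.6002×10⁵ km.
Altitude h = a − R = 1.6002×10⁵ − 69910 = 90105 km.

h_sync ≈ 90100 km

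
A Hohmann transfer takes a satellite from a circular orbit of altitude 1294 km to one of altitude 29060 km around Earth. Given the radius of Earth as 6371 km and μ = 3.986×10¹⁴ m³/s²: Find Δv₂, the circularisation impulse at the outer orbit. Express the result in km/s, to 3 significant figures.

Δv ≈ 1.35 km/s

r₁ = 6371 + 1294 = 7665.0 km = 7.6650×10⁶ m.
r₂ = 6371 + 29060 = 35431 km = 3.5431×10⁷ m.
Transfer ellipse a_t = (r₁ + r₂)/2 = 2.155×10⁷ m.
At r₁: circular v_c1 = √(μ/r₁) = 7211 m/s; transfer-perigee v_p = √[μ(2/r₁ − 1/a_t)] = 9247 m/s.
At r₂: circular v_c2 = √(μ/r₂) = 3354 m/s; transfer-apogee v_a = √[μ(2/r₂ − 1/a_t)] = 2000 m/s.
Δv₂ = v_c2 − v_a = 1354 m/s.
= 1.354 km/s.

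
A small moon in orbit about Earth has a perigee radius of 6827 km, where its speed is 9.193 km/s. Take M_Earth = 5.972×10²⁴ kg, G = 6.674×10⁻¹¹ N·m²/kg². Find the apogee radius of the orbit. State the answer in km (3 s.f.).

μ = GM = 6.674×10⁻¹¹ × 5.972×10²⁴ = 3.986×10¹⁴ m³/s².
r_p = 6.827×10⁶ m.
Specific energy ε = v²/2 − μ/r = -1.613×10⁷ J/kg, so a = −μ/(2ε) = 1.236×10⁷ m.
The apsides satisfy r_p + r_a = 2a, so the apogee radius is 2a − r_p = 1.789×10⁷ m = 17889 km.

apogee radius ≈ 17900 km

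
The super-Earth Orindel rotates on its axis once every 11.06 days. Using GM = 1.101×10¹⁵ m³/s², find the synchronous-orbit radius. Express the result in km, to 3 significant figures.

r_sync ≈ 2.94×10⁵ km

T = 11.06 days = 9.556×10⁵ s.
A synchronous orbit has period T, so by Kepler's third law a = (μT²/4π²)^(1/3).
μT²/4π² = 1.101×10¹⁵ × (9.556×10⁵)² / 39.48 = 2.547×10²⁵ m³.
a = 2.942×10⁸ m = 2.9421×10⁵ km.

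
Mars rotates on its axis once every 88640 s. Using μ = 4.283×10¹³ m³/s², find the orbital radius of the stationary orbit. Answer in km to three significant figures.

A synchronous orbit has period T, so by Kepler's third law a = (μT²/4π²)^(1/3).
μT²/4π² = 4.283×10¹³ × (8.864×10⁴)² / 39.48 = 8.524×10²¹ m³.
a = 2.043×10⁷ m = 20428 km.

r_sync ≈ 20400 km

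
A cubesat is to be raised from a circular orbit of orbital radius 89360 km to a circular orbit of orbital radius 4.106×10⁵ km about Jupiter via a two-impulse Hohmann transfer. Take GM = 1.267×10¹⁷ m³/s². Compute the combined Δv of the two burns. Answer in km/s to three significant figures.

Δv_total ≈ 17.7 km/s

r₁ = 89360 km = 8.936×10⁷ m.
r₂ = 4.106×10⁵ km = 4.106×10⁸ m.
Transfer ellipse a_t = (r₁ + r₂)/2 = 2.500×10⁸ m.
At r₁: circular v_c1 = √(μ/r₁) = 37650 m/s; transfer-perijove v_p = √[μ(2/r₁ − 1/a_t)] = 48260 m/s.
Δv₁ = v_p − v_c1 = 10600 m/s.
At r₂: circular v_c2 = √(μ/r₂) = 17570 m/s; transfer-apojove v_a = √[μ(2/r₂ − 1/a_t)] = 10500 m/s.
Δv₂ = v_c2 − v_a = 7064 m/s.
Total Δv = Δv₁ + Δv₂ = 17670 m/s = 17.67 km/s.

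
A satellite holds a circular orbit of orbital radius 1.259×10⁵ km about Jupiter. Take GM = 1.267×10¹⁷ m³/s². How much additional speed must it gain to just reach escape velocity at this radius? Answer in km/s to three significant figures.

r = 1.259×10⁵ km = 1.259×10⁸ m.
Circular speed v_c = √(μ/r) = 31720 m/s.
Escape speed v_esc = √(2μ/r) = √2 × v_c = 44860 m/s.
Δv = v_esc − v_c = 13140 m/s = 13.14 km/s.

Δv ≈ 13.1 km/s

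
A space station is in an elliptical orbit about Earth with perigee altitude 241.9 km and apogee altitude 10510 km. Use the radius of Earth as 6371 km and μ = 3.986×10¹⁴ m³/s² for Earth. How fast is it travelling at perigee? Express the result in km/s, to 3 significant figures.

r_p = 6371 + 241.9 = 6612.9 km = 6.6129×10⁶ m.
r_a = 6371 + 10510 = 16881 km = 1.6881×10⁷ m.
Semi-major axis a = (r_p + r_a)/2 = 11747 km = 1.175×10⁷ m.
Vis-viva: v² = μ(2/r − 1/a) = 3.986×10¹⁴ × (3.024×10⁻⁷ − 8.513×10⁻⁸) = 8.662×10⁷ m²/s².
v = 9307 m/s = 9.307 km/s.

v ≈ 9.31 km/s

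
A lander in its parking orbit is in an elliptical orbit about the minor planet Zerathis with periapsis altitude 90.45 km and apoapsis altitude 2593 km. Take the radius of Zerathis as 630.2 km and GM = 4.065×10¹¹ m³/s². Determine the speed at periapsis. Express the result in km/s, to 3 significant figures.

v ≈ 0.96 km/s

r_p = 630.2 + 90.45 = 720.65 km = 7.2065×10⁵ m.
r_a = 630.2 + 2593 = 3223.2 km = 3.2232×10⁶ m.
Semi-major axis a = (r_p + r_a)/2 = 1971.9 km = 1.972×10⁶ m.
Vis-viva: v² = μ(2/r − 1/a) = 4.065×10¹¹ × (2.775×10⁻⁶ − 5.071×10⁻⁷) = 9.220×10⁵ m²/s².
v = 960.2 m/s = 0.9602 km/s.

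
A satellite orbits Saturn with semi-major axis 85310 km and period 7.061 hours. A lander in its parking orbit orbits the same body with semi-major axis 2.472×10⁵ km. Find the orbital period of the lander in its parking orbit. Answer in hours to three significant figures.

T₂ ≈ 34.8 hours

Kepler's third law: T² ∝ a³, so T₂ = T₁ (a₂/a₁)^(3/2).
a₂/a₁ = 2.898, (a₂/a₁)^(3/2) = 4.933.
T₂ = 7.061 × 4.933 = 34.83 hours.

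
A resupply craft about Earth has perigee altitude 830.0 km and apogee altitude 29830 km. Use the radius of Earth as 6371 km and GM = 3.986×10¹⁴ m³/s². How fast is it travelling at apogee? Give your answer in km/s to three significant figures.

r_p = 6371 + 830.0 = 7201.0 km = 7.2010×10⁶ m.
r_a = 6371 + 29830 = 36201 km = 3.6201×10⁷ m.
Semi-major axis a = (r_p + r_a)/2 = 21701 km = 2.170×10⁷ m.
Vis-viva: v² = μ(2/r − 1/a) = 3.986×10¹⁴ × (5.525×10⁻⁸ − 4.608×10⁻⁸) = 3.654×10⁶ m²/s².
v = 1911 m/s = 1.911 km/s.

v ≈ 1.91 km/s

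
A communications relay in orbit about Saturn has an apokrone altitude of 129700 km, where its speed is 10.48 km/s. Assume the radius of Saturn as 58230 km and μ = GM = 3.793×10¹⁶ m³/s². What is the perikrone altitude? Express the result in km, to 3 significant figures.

r_a = 58230 + 129700 = 1.8793×10⁵ km = 1.879×10⁸ m.
Specific energy ε = v²/2 − μ/r = -1.469×10⁸ J/kg, so a = −μ/(2ε) = 1.291×10⁸ m.
The apsides satisfy r_p + r_a = 2a, so the perikrone radius is 2a − r_a = 7.025×10⁷ m = 70246 km.
Perikrone altitude = 70246 − 58230 = 12016 km.

perikrone altitude ≈ 12000 km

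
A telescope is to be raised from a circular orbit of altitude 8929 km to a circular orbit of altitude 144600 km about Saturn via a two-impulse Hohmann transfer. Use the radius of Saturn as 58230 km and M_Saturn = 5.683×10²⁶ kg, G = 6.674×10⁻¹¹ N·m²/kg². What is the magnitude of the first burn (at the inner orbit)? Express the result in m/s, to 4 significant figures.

Δv ≈ 5365 m/s

μ = GM = 6.674×10⁻¹¹ × 5.683×10²⁶ = 3.793×10¹⁶ m³/s².
r₁ = 58230 + 8929 = 67159 km = 6.7159×10⁷ m.
r₂ = 58230 + 144600 = 202830 km = 2.0283×10⁸ m.
Transfer ellipse a_t = (r₁ + r₂)/2 = 1.350×10⁸ m.
At r₁: circular v_c1 = √(μ/r₁) = 23760 m/s; transfer-perikrone v_p = √[μ(2/r₁ − 1/a_t)] = 29130 m/s.
Δv₁ = v_p − v_c1 = 5365 m/s.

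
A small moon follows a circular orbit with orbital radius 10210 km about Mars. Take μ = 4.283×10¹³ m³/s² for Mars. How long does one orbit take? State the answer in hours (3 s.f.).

r = 10210 km = 1.021×10⁷ m.
Kepler's third law: T = 2π√(r³/μ) = 2π√((1.021×10⁷)³ / 4.283×10¹³).
r³/μ = 2.485×10⁷ s², so T = 2π × 4.985×10³ = 3.132×10⁴ s.
Converting: 3.132×10⁴ s ÷ 3600 = 8.700 hours.

T ≈ 8.70 hours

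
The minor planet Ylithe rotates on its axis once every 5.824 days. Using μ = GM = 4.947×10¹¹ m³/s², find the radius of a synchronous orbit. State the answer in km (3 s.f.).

T = 5.824 days = 5.032×10⁵ s.
A synchronous orbit has period T, so by Kepler's third law a = (μT²/4π²)^(1/3).
μT²/4π² = 4.947×10¹¹ × (5.032×10⁵)² / 39.48 = 3.173×10²¹ m³.
a = 1.469×10⁷ m = 14694 km.

r_sync ≈ 14700 km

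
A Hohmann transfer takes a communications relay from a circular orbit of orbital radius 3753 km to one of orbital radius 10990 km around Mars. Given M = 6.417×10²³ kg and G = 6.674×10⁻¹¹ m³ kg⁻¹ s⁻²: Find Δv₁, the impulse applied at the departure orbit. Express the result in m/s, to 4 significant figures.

Δv ≈ 746.6 m/s

μ = GM = 6.674×10⁻¹¹ × 6.417×10²³ = 4.283×10¹³ m³/s².
r₁ = 3753 km = 3.753×10⁶ m.
r₂ = 10990 km = 1.099×10⁷ m.
Transfer ellipse a_t = (r₁ + r₂)/2 = 7.372×10⁶ m.
At r₁: circular v_c1 = √(μ/r₁) = 3378 m/s; transfer-periapsis v_p = √[μ(2/r₁ − 1/a_t)] = 4125 m/s.
Δv₁ = v_p − v_c1 = 746.6 m/s.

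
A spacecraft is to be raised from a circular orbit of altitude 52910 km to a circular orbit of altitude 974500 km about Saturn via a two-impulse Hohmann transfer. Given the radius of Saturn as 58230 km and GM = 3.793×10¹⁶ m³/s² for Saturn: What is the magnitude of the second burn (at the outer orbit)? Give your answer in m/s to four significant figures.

r₁ = 58230 + 52910 = 111140 km = 1.1114×10⁸ m.
r₂ = 58230 + 974500 = 1032700 km = 1.0327×10⁹ m.
Transfer ellipse a_t = (r₁ + r₂)/2 = 5.719×10⁸ m.
At r₁: circular v_c1 = √(μ/r₁) = 18470 m/s; transfer-perikrone v_p = √[μ(2/r₁ − 1/a_t)] = 24820 m/s.
At r₂: circular v_c2 = √(μ/r₂) = 6060 m/s; transfer-apokrone v_a = √[μ(2/r₂ − 1/a_t)] = 2672 m/s.
Δv₂ = v_c2 − v_a = 3389 m/s.

Δv ≈ 3389 m/s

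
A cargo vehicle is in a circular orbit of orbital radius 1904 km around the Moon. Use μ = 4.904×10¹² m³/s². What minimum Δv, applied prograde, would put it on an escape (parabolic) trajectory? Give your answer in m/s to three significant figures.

Δv ≈ 665 m/s

r = 1904 km = 1.904×10⁶ m.
Circular speed v_c = √(μ/r) = 1605 m/s.
Escape speed v_esc = √(2μ/r) = √2 × v_c = 2270 m/s.
Δv = v_esc − v_c = 664.8 m/s.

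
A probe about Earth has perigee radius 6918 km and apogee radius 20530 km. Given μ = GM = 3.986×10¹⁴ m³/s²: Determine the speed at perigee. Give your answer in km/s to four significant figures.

Semi-major axis a = (r_p + r_a)/2 = 13724 km = 1.372×10⁷ m.
Vis-viva: v² = μ(2/r − 1/a) = 3.986×10¹⁴ × (2.891×10⁻⁷ − 7.287×10⁻⁸) = 8.619×10⁷ m²/s².
v = 9284 m/s = 9.284 km/s.

v ≈ 9.284 km/s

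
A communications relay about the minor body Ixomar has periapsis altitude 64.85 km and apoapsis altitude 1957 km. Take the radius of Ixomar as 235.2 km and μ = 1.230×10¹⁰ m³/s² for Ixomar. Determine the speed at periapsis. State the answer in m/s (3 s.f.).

r_p = 235.2 + 64.85 = 300.05 km = 3.0005×10⁵ m.
r_a = 235.2 + 1957 = 2192.2 km = 2.1922×10⁶ m.
Semi-major axis a = (r_p + r_a)/2 = 1246.1 km = 1.246×10⁶ m.
Vis-viva: v² = μ(2/r − 1/a) = 1.230×10¹⁰ × (6.666×10⁻⁶ − 8.025×10⁻⁷) = 7.212×10⁴ m²/s².
v = 268.5 m/s.

v ≈ 269 m/s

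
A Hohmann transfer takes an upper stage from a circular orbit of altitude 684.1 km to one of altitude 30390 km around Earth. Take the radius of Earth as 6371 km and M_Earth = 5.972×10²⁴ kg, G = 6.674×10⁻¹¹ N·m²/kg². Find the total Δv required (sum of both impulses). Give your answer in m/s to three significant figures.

μ = GM = 6.674×10⁻¹¹ × 5.972×10²⁴ = 3.986×10¹⁴ m³/s².
r₁ = 6371 + 684.1 = 7055.1 km = 7.0551×10⁶ m.
r₂ = 6371 + 30390 = 36761 km = 3.6761×10⁷ m.
Transfer ellipse a_t = (r₁ + r₂)/2 = 2.191×10⁷ m.
At r₁: circular v_c1 = √(μ/r₁) = 7516 m/s; transfer-perigee v_p = √[μ(2/r₁ − 1/a_t)] = 9736 m/s.
Δv₁ = v_p − v_c1 = 2220 m/s.
At r₂: circular v_c2 = √(μ/r₂) = 3293 m/s; transfer-apogee v_a = √[μ(2/r₂ − 1/a_t)] = 1869 m/s.
Δv₂ = v_c2 − v_a = 1424 m/s.
Total Δv = Δv₁ + Δv₂ = 3644 m/s.

Δv_total ≈ 3640 m/s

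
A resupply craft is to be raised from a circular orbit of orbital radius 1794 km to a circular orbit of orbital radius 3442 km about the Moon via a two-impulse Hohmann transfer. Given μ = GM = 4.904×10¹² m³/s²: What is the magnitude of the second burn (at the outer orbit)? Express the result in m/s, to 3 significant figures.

r₁ = 1794 km = 1.794×10⁶ m.
r₂ = 3442 km = 3.442×10⁶ m.
Transfer ellipse a_t = (r₁ + r₂)/2 = 2.618×10⁶ m.
At r₁: circular v_c1 = √(μ/r₁) = 1653 m/s; transfer-perilune v_p = √[μ(2/r₁ − 1/a_t)] = 1896 m/s.
At r₂: circular v_c2 = √(μ/r₂) = 1194 m/s; transfer-apolune v_a = √[μ(2/r₂ − 1/a_t)] = 988.1 m/s.
Δv₂ = v_c2 − v_a = 205.5 m/s.

Δv ≈ 206 m/s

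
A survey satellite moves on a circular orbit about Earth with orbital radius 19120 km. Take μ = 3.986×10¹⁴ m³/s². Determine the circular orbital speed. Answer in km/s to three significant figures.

r = 19120 km = 1.912×10⁷ m.
For a circular orbit v = √(μ/r) = √(3.986×10¹⁴ / 1.912×10⁷) = √(2.085×10⁷) = 4566 m/s.
That is 4.566 km/s.

v ≈ 4.57 km/s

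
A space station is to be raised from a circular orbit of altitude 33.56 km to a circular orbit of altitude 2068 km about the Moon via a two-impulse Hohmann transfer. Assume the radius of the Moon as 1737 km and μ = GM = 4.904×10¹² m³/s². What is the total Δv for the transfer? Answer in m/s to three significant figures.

Δv_total ≈ 511 m/s

r₁ = 1737 + 33.56 = 1770.6 km = 1.7706×10⁶ m.
r₂ = 1737 + 2068 = 3805.0 km = 3.8050×10⁶ m.
Transfer ellipse a_t = (r₁ + r₂)/2 = 2.788×10⁶ m.
At r₁: circular v_c1 = √(μ/r₁) = 1664 m/s; transfer-perilune v_p = √[μ(2/r₁ − 1/a_t)] = 1944 m/s.
Δv₁ = v_p − v_c1 = 280.1 m/s.
At r₂: circular v_c2 = √(μ/r₂) = 1135 m/s; transfer-apolune v_a = √[μ(2/r₂ − 1/a_t)] = 904.7 m/s.
Δv₂ = v_c2 − v_a = 230.5 m/s.
Total Δv = Δv₁ + Δv₂ = 510.6 m/s.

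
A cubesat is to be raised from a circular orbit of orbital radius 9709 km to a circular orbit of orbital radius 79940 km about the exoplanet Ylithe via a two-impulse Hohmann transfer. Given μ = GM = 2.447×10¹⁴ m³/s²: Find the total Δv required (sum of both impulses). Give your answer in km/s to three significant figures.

r₁ = 9709 km = 9.709×10⁶ m.
r₂ = 79940 km = 7.994×10⁷ m.
Transfer ellipse a_t = (r₁ + r₂)/2 = 4.482×10⁷ m.
At r₁: circular v_c1 = √(μ/r₁) = 5020 m/s; transfer-periapsis v_p = √[μ(2/r₁ − 1/a_t)] = 6704 m/s.
Δv₁ = v_p − v_c1 = 1684 m/s.
At r₂: circular v_c2 = √(μ/r₂) = 1750 m/s; transfer-apoapsis v_a = √[μ(2/r₂ − 1/a_t)] = 814.3 m/s.
Δv₂ = v_c2 − v_a = 935.3 m/s.
Total Δv = Δv₁ + Δv₂ = 2619 m/s = 2.619 km/s.

Δv_total ≈ 2.62 km/s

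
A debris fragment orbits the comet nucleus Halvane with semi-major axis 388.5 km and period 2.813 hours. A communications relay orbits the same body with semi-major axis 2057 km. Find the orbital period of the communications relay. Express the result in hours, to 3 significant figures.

Kepler's third law: T² ∝ a³, so T₂ = T₁ (a₂/a₁)^(3/2).
a₂/a₁ = 5.295, (a₂/a₁)^(3/2) = 12.18.
T₂ = 2.813 × 12.18 = 34.27 hours.

T₂ ≈ 34.3 hours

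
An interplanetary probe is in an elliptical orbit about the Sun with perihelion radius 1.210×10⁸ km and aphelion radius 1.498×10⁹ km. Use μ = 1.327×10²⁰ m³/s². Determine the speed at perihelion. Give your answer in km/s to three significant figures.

v ≈ 45.0 km/s

Semi-major axis a = (r_p + r_a)/2 = 8.0950×10⁸ km = 8.095×10¹¹ m.
Vis-viva: v² = μ(2/r − 1/a) = 1.327×10²⁰ × (1.653×10⁻¹¹ − 1.235×10⁻¹²) = 2.029×10⁹ m²/s².
v = 45050 m/s = 45.05 km/s.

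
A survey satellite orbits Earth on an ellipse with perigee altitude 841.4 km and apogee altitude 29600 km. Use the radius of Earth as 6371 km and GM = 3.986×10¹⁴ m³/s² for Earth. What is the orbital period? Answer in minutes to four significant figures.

T ≈ 526.2 minutes

r_p = 6371 + 841.4 = 7212.4 km = 7.2124×10⁶ m.
r_a = 6371 + 29600 = 35971 km = 3.5971×10⁷ m.
Semi-major axis a = (r_p + r_a)/2 = (7212.4 + 35971)/2 = 21592 km = 2.159×10⁷ m.
By Kepler's third law T = 2π√(a³/μ) = 2π × 5.025×10³ = 3.157×10⁴ s.
= 526.2 minutes.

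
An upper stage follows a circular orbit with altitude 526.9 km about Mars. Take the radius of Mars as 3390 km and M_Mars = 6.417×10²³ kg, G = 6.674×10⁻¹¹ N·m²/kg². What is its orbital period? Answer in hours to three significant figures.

μ = GM = 6.674×10⁻¹¹ × 6.417×10²³ = 4.283×10¹³ m³/s².
r = 3390 + 526.9 = 3916.9 km = 3.9169×10⁶ m.
Kepler's third law: T = 2π√(r³/μ) = 2π√((3.917×10⁶)³ / 4.283×10¹³).
r³/μ = 1.403×10⁶ s², so T = 2π × 1.185×10³ = 7.443×10³ s.
Converting: 7.443×10³ s ÷ 3600 = 2.067 hours.

T ≈ 2.07 hours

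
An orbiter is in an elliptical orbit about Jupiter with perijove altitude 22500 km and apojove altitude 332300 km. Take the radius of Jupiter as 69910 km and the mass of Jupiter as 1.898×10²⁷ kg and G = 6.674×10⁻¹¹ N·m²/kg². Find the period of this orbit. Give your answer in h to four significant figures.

T ≈ 19.07 h

μ = GM = 6.674×10⁻¹¹ × 1.898×10²⁷ = 1.267×10¹⁷ m³/s².
r_p = 69910 + 22500 = 92410 km = 9.2410×10⁷ m.
r_a = 69910 + 332300 = 402210 km = 4.0221×10⁸ m.
Semi-major axis a = (r_p + r_a)/2 = (92410 + 4.0221×10⁵)/2 = 2.4731×10⁵ km = 2.473×10⁸ m.
By Kepler's third law T = 2π√(a³/μ) = 2π × 1.093×10⁴ = 6.866×10⁴ s.
= 19.07 h.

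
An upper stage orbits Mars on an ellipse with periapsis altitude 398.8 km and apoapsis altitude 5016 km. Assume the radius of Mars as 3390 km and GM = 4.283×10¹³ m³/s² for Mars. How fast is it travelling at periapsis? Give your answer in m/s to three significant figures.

v ≈ 3950 m/s

r_p = 3390 + 398.8 = 3788.8 km = 3.7888×10⁶ m.
r_a = 3390 + 5016 = 8406.0 km = 8.4060×10⁶ m.
Semi-major axis a = (r_p + r_a)/2 = 6097.4 km = 6.097×10⁶ m.
Vis-viva: v² = μ(2/r − 1/a) = 4.283×10¹³ × (5.279×10⁻⁷ − 1.640×10⁻⁷) = 1.558×10⁷ m²/s².
v = 3948 m/s.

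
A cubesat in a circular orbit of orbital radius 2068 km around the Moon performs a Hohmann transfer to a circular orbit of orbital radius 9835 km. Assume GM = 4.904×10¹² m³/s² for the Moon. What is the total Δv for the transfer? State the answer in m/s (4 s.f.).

r₁ = 2068 km = 2.068×10⁶ m.
r₂ = 9835 km = 9.835×10⁶ m.
Transfer ellipse a_t = (r₁ + r₂)/2 = 5.952×10⁶ m.
At r₁: circular v_c1 = √(μ/r₁) = 1540 m/s; transfer-perilune v_p = √[μ(2/r₁ − 1/a_t)] = 1980 m/s.
Δv₁ = v_p − v_c1 = 439.7 m/s.
At r₂: circular v_c2 = √(μ/r₂) = 706.1 m/s; transfer-apolune v_a = √[μ(2/r₂ − 1/a_t)] = 416.2 m/s.
Δv₂ = v_c2 − v_a = 289.9 m/s.
Total Δv = Δv₁ + Δv₂ = 729.5 m/s.

Δv_total ≈ 729.5 m/s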